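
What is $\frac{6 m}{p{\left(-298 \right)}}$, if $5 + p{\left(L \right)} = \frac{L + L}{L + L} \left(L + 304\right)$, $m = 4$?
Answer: $24$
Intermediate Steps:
$p{\left(L \right)} = 299 + L$ ($p{\left(L \right)} = -5 + \frac{L + L}{L + L} \left(L + 304\right) = -5 + \frac{2 L}{2 L} \left(304 + L\right) = -5 + 2 L \frac{1}{2 L} \left(304 + L\right) = -5 + 1 \left(304 + L\right) = -5 + \left(304 + L\right) = 299 + L$)
$\frac{6 m}{p{\left(-298 \right)}} = \frac{6 \cdot 4}{299 - 298} = \frac{24}{1} = 24 \cdot 1 = 24$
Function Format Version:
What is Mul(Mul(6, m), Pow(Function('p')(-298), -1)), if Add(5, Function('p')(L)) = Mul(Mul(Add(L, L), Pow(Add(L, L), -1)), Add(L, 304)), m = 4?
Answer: 24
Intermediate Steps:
Function('p')(L) = Add(299, L) (Function('p')(L) = Add(-5, Mul(Mul(Add(L, L), Pow(Add(L, L), -1)), Add(L, 304))) = Add(-5, Mul(Mul(Mul(2, L), Pow(Mul(2, L), -1)), Add(304, L))) = Add(-5, Mul(Mul(Mul(2, L), Mul(Rational(1, 2), Pow(L, -1))), Add(304, L))) = Add(-5, Mul(1, Add(304, L))) = Add(-5, Add(304, L)) = Add(299, L))
Mul(Mul(6, m), Pow(Function('p')(-298), -1)) = Mul(Mul(6, 4), Pow(Add(299, -298), -1)) = Mul(24, Pow(1, -1)) = Mul(24, 1) = 24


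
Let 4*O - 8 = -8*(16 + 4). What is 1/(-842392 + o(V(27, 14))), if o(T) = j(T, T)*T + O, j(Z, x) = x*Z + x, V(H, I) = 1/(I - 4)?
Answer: -1000/842429989 ≈ -1.1870e-6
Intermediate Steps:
O = -38 (O = 2 + (-8*(16 + 4))/4 = 2 + (-8*20)/4 = 2 + (1/4)*(-160) = 2 - 40 = -38)
V(H, I) = 1/(-4 + I)
j(Z, x) = x + Z*x (j(Z, x) = Z*x + x = x + Z*x)
o(T) = -38 + T**2*(1 + T) (o(T) = (T*(1 + T))*T - 38 = T**2*(1 + T) - 38 = -38 + T**2*(1 + T))
1/(-842392 + o(V(27, 14))) = 1/(-842392 + (-38 + (1/(-4 + 14))**2*(1 + 1/(-4 + 14)))) = 1/(-842392 + (-38 + (1/10)**2*(1 + 1/10))) = 1/(-842392 + (-38 + (1/100)*(11/10))) = 1/(-842392 + (-38 + 11/1000)) = 1/(-842392 - 37989/1000) = 1/(-842429989/1000) = -1000/842429989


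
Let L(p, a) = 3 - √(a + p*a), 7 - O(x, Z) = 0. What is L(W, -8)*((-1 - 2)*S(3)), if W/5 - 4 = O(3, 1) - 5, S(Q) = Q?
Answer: -27 + 18*I*√62 ≈ -27.0 + 141.73*I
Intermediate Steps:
O(x, Z) = 7 (O(x, Z) = 7 - 1*0 = 7 + 0 = 7)
W = 30 (W = 20 + 5*(7 - 5) = 20 + 5*2 = 20 + 10 = 30)
L(p, a) = 3 - √(a + a*p)
L(W, -8)*((-1 - 2)*S(3)) = (3 - √(-8*(1 + 30)))*((-1 - 2)*3) = (3 - √(-8*31))*(-3*3) = (3 - √(-248))*(-9) = (3 - 2*I*√62)*(-9) = -27 + 18*I*√62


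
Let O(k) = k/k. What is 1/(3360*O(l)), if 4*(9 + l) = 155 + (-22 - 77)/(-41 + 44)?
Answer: 1/3360 ≈ 0.00029762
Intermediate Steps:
l = 43/2 (l = -9 + (155 + (-22 - 77)/(-41 + 44))/4 = -9 + (155 - 99/3)/4 = -9 + (155 - 99*⅓)/4 = -9 + (155 - 33)/4 = -9 + (¼)*122 = -9 + 61/2 = 43/2 ≈ 21.500)
O(k) = 1
1/(3360*O(l)) = 1/(3360*1) = (1/3360)*1 = 1/3360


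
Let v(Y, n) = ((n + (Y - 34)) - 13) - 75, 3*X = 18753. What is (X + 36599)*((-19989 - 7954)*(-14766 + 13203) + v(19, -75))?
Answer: 1871462223350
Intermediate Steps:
X = 6251 (X = (⅓)*18753 = 6251)
v(Y, n) = -122 + Y + n (v(Y, n) = ((n + (-34 + Y)) - 13) - 75 = ((-34 + Y + n) - 13) - 75 = (-47 + Y + n) - 75 = -122 + Y + n)
(X + 36599)*((-19989 - 7954)*(-14766 + 13203) + v(19, -75)) = (6251 + 36599)*((-19989 - 7954)*(-14766 + 13203) + (-122 + 19 - 75)) = 42850*(-27943*(-1563) - 178) = 42850*(43674909 - 178) = 42850*43674731 = 1871462223350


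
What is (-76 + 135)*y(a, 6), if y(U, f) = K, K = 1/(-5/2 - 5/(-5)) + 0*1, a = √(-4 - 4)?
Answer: -118/3 ≈ -39.333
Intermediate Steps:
a = 2*I*√2 (a = √(-8) = 2*I*√2 ≈ 2.8284*I)
K = -⅔ (K = 1/(-5*½ - 5*(-⅕)) + 0 = 1/(-5/2 + 1) + 0 = 1/(-3/2) + 0 = -⅔ + 0 = -⅔ ≈ -0.66667)
y(U, f) = -⅔
(-76 + 135)*y(a, 6) = (-76 + 135)*(-⅔) = 59*(-⅔) = -118/3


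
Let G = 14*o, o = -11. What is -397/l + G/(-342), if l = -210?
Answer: 28019/11970 ≈ 2.3408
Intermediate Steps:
G = -154 (G = 14*(-11) = -154)
-397/l + G/(-342) = -397/(-210) - 154/(-342) = -397*(-1/210) - 154*(-1/342) = 397/210 + 77/171 = 28019/11970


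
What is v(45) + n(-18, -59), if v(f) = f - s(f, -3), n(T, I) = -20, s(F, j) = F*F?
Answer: -2000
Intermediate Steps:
s(F, j) = F**2
v(f) = f - f**2
v(45) + n(-18, -59) = 45*(1 - 1*45) - 20 = 45*(1 - 45) - 20 = 45*(-44) - 20 = -1980 - 20 = -2000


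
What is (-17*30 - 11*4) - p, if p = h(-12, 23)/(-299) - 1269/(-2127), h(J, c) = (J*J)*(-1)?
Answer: -117671587/211991 ≈ -555.08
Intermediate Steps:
h(J, c) = -J² (h(J, c) = J²*(-1) = -J²)
p = 228573/211991 (p = -1*(-12)²/(-299) - 1269/(-2127) = -1*144*(-1/299) - 1269*(-1/2127) = -144*(-1/299) + 423/709 = 144/299 + 423/709 = 228573/211991 ≈ 1.0782)
(-17*30 - 11*4) - p = (-17*30 - 11*4) - 1*228573/211991 = (-510 - 44) - 228573/211991 = -554 - 228573/211991 = -117671587/211991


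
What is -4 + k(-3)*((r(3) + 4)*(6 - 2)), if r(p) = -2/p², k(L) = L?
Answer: -148/3 ≈ -49.333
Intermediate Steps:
r(p) = -2/p²
-4 + k(-3)*((r(3) + 4)*(6 - 2)) = -4 - 3*(-2/3² + 4)*(6 - 2) = -4 - 3*(-2*⅑ + 4)*4 = -4 - 3*(-2/9 + 4)*4 = -4 - 34*4/3 = -4 - 3*136/9 = -4 - 136/3 = -148/3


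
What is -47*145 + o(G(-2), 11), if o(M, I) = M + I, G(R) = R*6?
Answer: -6816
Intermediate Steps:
G(R) = 6*R
o(M, I) = I + M
-47*145 + o(G(-2), 11) = -47*145 + (11 + 6*(-2)) = -6815 + (11 - 12) = -6815 - 1 = -6816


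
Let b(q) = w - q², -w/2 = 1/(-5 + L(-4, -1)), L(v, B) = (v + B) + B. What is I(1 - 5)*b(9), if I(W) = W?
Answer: 3556/11 ≈ 323.27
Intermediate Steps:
L(v, B) = v + 2*B (L(v, B) = (B + v) + B = v + 2*B)
w = 2/11 (w = -2/(-5 + (-4 + 2*(-1))) = -2/(-5 + (-4 - 2)) = -2/(-5 - 6) = -2/(-11) = -2*(-1/11) = 2/11 ≈ 0.18182)
b(q) = 2/11 - q²
I(1 - 5)*b(9) = (1 - 5)*(2/11 - 1*9²) = -4*(2/11 - 1*81) = -4*(2/11 - 81) = -4*(-889/11) = 3556/11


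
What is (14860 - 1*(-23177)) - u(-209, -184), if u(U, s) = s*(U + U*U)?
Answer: 8036885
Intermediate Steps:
u(U, s) = s*(U + U²)
(14860 - 1*(-23177)) - u(-209, -184) = (14860 - 1*(-23177)) - (-209)*(-184)*(1 - 209) = (14860 + 23177) - (-209)*(-184)*(-208) = 38037 - 1*(-7998848) = 38037 + 7998848 = 8036885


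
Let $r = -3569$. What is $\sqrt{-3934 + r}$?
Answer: $i \sqrt{7503} \approx 86.62 i$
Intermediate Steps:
$\sqrt{-3934 + r} = \sqrt{-3934 - 3569} = \sqrt{-7503} = i \sqrt{7503}$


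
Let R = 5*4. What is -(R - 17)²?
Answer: -9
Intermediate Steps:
R = 20
-(R - 17)² = -(20 - 17)² = -1*3² = -1*9 = -9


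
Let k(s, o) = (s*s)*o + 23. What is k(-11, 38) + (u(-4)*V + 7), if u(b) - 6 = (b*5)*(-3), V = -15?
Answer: 3638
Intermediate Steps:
u(b) = 6 - 15*b (u(b) = 6 + (b*5)*(-3) = 6 + (5*b)*(-3) = 6 - 15*b)
k(s, o) = 23 + o*s² (k(s, o) = s²*o + 23 = o*s² + 23 = 23 + o*s²)
k(-11, 38) + (u(-4)*V + 7) = (23 + 38*(-11)²) + ((6 - 15*(-4))*(-15) + 7) = (23 + 38*121) + ((6 + 60)*(-15) + 7) = (23 + 4598) + (66*(-15) + 7) = 4621 + (-990 + 7) = 4621 - 983 = 3638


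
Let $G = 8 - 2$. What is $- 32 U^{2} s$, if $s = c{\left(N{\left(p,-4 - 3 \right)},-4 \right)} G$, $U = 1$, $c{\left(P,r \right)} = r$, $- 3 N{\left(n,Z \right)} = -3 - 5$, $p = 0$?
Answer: $768$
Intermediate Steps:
$G = 6$ ($G = 8 - 2 = 6$)
$N{\left(n,Z \right)} = \frac{8}{3}$ ($N{\left(n,Z \right)} = - \frac{-3 - 5}{3} = \left(- \frac{1}{3}\right) \left(-8\right) = \frac{8}{3}$)
$s = -24$ ($s = \left(-4\right) 6 = -24$)
$- 32 U^{2} s = - 32 \cdot 1^{2} \left(-24\right) = \left(-32\right) 1 \left(-24\right) = \left(-32\right) \left(-24\right) = 768$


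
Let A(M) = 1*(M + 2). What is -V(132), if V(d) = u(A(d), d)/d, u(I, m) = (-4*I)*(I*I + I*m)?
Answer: 4776296/33 ≈ 1.4474e+5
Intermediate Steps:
A(M) = 2 + M (A(M) = 1*(2 + M) = 2 + M)
u(I, m) = -4*I*(I² + I*m) (u(I, m) = (-4*I)*(I² + I*m) = -4*I*(I² + I*m))
V(d) = 4*(2 + d)²*(-2 - 2*d)/d (V(d) = (4*(2 + d)²*(-(2 + d) - d))/d = (4*(2 + d)²*((-2 - d) - d))/d = (4*(2 + d)²*(-2 - 2*d))/d = 4*(2 + d)²*(-2 - 2*d)/d)
-V(132) = -8*(2 + 132)²*(-1 - 1*132)/132 = -8*134²*(-1 - 132)/132 = -8*17956*(-133)/132 = -1*(-4776296/33) = 4776296/33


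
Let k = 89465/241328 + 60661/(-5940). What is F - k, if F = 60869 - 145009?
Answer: -30149899867273/358372080 ≈ -84130.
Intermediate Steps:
k = -3526943927/358372080 (k = 89465*(1/241328) + 60661*(-1/5940) = 89465/241328 - 60661/5940 = -3526943927/358372080 ≈ -9.8416)
F = -84140
F - k = -84140 - 1*(-3526943927/358372080) = -84140 + 3526943927/358372080 = -30149899867273/358372080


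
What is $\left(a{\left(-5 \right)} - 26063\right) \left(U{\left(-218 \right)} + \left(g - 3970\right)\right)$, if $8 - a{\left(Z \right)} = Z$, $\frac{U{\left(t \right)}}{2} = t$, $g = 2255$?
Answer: $56033550$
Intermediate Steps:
$U{\left(t \right)} = 2 t$
$a{\left(Z \right)} = 8 - Z$
$\left(a{\left(-5 \right)} - 26063\right) \left(U{\left(-218 \right)} + \left(g - 3970\right)\right) = \left(\left(8 - -5\right) - 26063\right) \left(2 \left(-218\right) + \left(2255 - 3970\right)\right) = \left(\left(8 + 5\right) - 26063\right) \left(-436 + \left(2255 - 3970\right)\right) = \left(13 - 26063\right) \left(-436 - 1715\right) = \left(-26050\right) \left(-2151\right) = 56033550$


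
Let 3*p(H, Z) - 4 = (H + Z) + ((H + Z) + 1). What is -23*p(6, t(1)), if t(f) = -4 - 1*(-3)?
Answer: -115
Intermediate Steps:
t(f) = -1 (t(f) = -4 + 3 = -1)
p(H, Z) = 5/3 + 2*H/3 + 2*Z/3 (p(H, Z) = 4/3 + ((H + Z) + ((H + Z) + 1))/3 = 4/3 + ((H + Z) + (1 + H + Z))/3 = 4/3 + (1 + 2*H + 2*Z)/3 = 4/3 + (1/3 + 2*H/3 + 2*Z/3) = 5/3 + 2*H/3 + 2*Z/3)
-23*p(6, t(1)) = -23*(5/3 + (2/3)*6 + (2/3)*(-1)) = -23*(5/3 + 4 - 2/3) = -23*5 = -115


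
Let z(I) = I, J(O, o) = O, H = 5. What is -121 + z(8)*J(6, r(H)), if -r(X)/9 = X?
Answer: -73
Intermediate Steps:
r(X) = -9*X
-121 + z(8)*J(6, r(H)) = -121 + 8*6 = -121 + 48 = -73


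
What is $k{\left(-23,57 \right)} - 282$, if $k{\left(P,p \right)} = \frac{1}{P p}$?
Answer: $- \frac{369703}{1311} \approx -282.0$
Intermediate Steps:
$k{\left(P,p \right)} = \frac{1}{P p}$
$k{\left(-23,57 \right)} - 282 = \frac{1}{\left(-23\right) 57} - 282 = \left(- \frac{1}{23}\right) \frac{1}{57} - 282 = - \frac{1}{1311} - 282 = - \frac{369703}{1311}$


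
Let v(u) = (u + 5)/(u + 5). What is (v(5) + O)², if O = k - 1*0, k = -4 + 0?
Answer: 9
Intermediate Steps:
k = -4
v(u) = 1 (v(u) = (5 + u)/(5 + u) = 1)
O = -4 (O = -4 - 1*0 = -4 + 0 = -4)
(v(5) + O)² = (1 - 4)² = (-3)² = 9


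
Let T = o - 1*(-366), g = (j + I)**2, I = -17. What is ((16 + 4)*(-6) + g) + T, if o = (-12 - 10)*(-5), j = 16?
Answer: 357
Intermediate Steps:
o = 110 (o = -22*(-5) = 110)
g = 1 (g = (16 - 17)**2 = (-1)**2 = 1)
T = 476 (T = 110 - 1*(-366) = 110 + 366 = 476)
((16 + 4)*(-6) + g) + T = ((16 + 4)*(-6) + 1) + 476 = (20*(-6) + 1) + 476 = (-120 + 1) + 476 = -119 + 476 = 357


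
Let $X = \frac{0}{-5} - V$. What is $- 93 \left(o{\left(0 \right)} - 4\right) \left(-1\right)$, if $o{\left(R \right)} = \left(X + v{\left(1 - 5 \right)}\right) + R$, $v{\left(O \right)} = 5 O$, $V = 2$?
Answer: $-2418$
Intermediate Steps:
$X = -2$ ($X = \frac{0}{-5} - 2 = 0 \left(- \frac{1}{5}\right) - 2 = 0 - 2 = -2$)
$o{\left(R \right)} = -22 + R$ ($o{\left(R \right)} = \left(-2 + 5 \left(1 - 5\right)\right) + R = \left(-2 + 5 \left(-4\right)\right) + R = \left(-2 - 20\right) + R = -22 + R$)
$- 93 \left(o{\left(0 \right)} - 4\right) \left(-1\right) = - 93 \left(\left(-22 + 0\right) - 4\right) \left(-1\right) = - 93 \left(-22 - 4\right) \left(-1\right) = - 93 \left(\left(-26\right) \left(-1\right)\right) = \left(-93\right) 26 = -2418$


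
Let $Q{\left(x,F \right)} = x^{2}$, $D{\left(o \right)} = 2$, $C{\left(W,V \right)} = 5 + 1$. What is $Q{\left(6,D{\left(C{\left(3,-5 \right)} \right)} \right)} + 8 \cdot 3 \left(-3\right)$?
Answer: $-36$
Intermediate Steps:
$C{\left(W,V \right)} = 6$
$Q{\left(6,D{\left(C{\left(3,-5 \right)} \right)} \right)} + 8 \cdot 3 \left(-3\right) = 6^{2} + 8 \cdot 3 \left(-3\right) = 36 + 8 \left(-9\right) = 36 - 72 = -36$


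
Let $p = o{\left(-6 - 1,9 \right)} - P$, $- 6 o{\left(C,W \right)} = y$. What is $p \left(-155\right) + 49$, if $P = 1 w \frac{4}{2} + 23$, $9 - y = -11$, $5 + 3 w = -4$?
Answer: $\frac{9602}{3} \approx 3200.7$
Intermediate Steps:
$w = -3$ ($w = - \frac{5}{3} + \frac{1}{3} \left(-4\right) = - \frac{5}{3} - \frac{4}{3} = -3$)
$y = 20$ ($y = 9 - -11 = 9 + 11 = 20$)
$o{\left(C,W \right)} = - \frac{10}{3}$ ($o{\left(C,W \right)} = \left(- \frac{1}{6}\right) 20 = - \frac{10}{3}$)
$P = 17$ ($P = 1 \left(-3\right) \frac{4}{2} + 23 = - 3 \cdot 4 \cdot \frac{1}{2} + 23 = \left(-3\right) 2 + 23 = -6 + 23 = 17$)
$p = - \frac{61}{3}$ ($p = - \frac{10}{3} - 17 = - \frac{61}{3} \approx -20.333$)
$p \left(-155\right) + 49 = \left(- \frac{61}{3}\right) \left(-155\right) + 49 = \frac{9455}{3} + 49 = \frac{9602}{3}$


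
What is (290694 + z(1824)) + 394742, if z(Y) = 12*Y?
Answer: 707324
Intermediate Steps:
(290694 + z(1824)) + 394742 = (290694 + 12*1824) + 394742 = (290694 + 21888) + 394742 = 312582 + 394742 = 707324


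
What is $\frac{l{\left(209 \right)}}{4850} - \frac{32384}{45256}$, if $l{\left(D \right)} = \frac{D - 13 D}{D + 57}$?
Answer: $- \frac{68901481}{96027575} \approx -0.71752$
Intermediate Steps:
$l{\left(D \right)} = - \frac{12 D}{57 + D}$ ($l{\left(D \right)} = \frac{\left(-12\right) D}{57 + D} = - \frac{12 D}{57 + D}$)
$\frac{l{\left(209 \right)}}{4850} - \frac{32384}{45256} = \frac{\left(-12\right) 209 \frac{1}{57 + 209}}{4850} - \frac{32384}{45256} = \left(-12\right) 209 \cdot \frac{1}{266} \cdot \frac{1}{4850} - \frac{4048}{5657} = \left(- \frac{66}{7}\right) \frac{1}{4850} - \frac{4048}{5657} = - \frac{33}{16975} - \frac{4048}{5657} = - \frac{68901481}{96027575}$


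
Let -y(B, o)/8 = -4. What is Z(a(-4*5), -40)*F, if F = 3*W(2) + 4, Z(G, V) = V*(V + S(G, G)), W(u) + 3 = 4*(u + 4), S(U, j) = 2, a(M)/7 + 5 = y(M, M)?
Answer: 101840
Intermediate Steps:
y(B, o) = 32 (y(B, o) = -8*(-4) = 32)
a(M) = 189 (a(M) = -35 + 7*32 = -35 + 224 = 189)
W(u) = 13 + 4*u (W(u) = -3 + 4*(u + 4) = -3 + 4*(4 + u) = -3 + (16 + 4*u) = 13 + 4*u)
Z(G, V) = V*(2 + V) (Z(G, V) = V*(V + 2) = V*(2 + V))
F = 67 (F = 3*(13 + 4*2) + 4 = 3*(13 + 8) + 4 = 3*21 + 4 = 63 + 4 = 67)
Z(a(-4*5), -40)*F = -40*(2 - 40)*67 = -40*(-38)*67 = 1520*67 = 101840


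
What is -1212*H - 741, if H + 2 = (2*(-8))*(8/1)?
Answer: 156819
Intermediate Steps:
H = -130 (H = -2 + (2*(-8))*(8/1) = -2 - 128 = -130)
-1212*H - 741 = -1212*(-130) - 741 = 157560 - 741 = 156819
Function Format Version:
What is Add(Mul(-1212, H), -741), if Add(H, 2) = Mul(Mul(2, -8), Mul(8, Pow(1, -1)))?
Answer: 156819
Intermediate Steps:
H = -130 (H = Add(-2, Mul(Mul(2, -8), Mul(8, Pow(1, -1)))) = Add(-2, Mul(-16, Mul(8, 1))) = Add(-2, Mul(-16, 8)) = Add(-2, -128) = -130)
Add(Mul(-1212, H), -741) = Add(Mul(-1212, -130), -741) = Add(157560, -741) = 156819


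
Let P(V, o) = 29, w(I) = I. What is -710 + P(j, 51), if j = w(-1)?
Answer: -681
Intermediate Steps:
j = -1
-710 + P(j, 51) = -710 + 29 = -681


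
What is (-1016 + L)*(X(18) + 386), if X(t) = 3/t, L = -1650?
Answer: -3088561/3 ≈ -1.0295e+6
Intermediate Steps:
(-1016 + L)*(X(18) + 386) = (-1016 - 1650)*(3/18 + 386) = -2666*(3*(1/18) + 386) = -2666*(⅙ + 386) = -2666*2317/6 = -3088561/3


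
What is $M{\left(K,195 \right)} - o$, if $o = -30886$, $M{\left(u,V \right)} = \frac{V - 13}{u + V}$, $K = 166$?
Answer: $\frac{11150028}{361} \approx 30887.0$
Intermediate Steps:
$M{\left(u,V \right)} = \frac{-13 + V}{V + u}$
$M{\left(K,195 \right)} - o = \frac{-13 + 195}{195 + 166} - -30886 = \frac{1}{361} \cdot 182 + 30886 = \frac{182}{361} + 30886 = \frac{11150028}{361}$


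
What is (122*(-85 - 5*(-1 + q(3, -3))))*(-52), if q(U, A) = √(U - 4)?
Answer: 507520 + 31720*I ≈ 5.0752e+5 + 31720.0*I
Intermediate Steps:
q(U, A) = √(-4 + U)
(122*(-85 - 5*(-1 + q(3, -3))))*(-52) = (122*(-85 - 5*(-1 + √(-4 + 3))))*(-52) = (122*(-85 - 5*(-1 + √(-1))))*(-52) = (122*(-85 - 5*(-1 + I)))*(-52) = (122*(-85 + (5 - 5*I)))*(-52) = (122*(-80 - 5*I))*(-52) = (-9760 - 610*I)*(-52) = 507520 + 31720*I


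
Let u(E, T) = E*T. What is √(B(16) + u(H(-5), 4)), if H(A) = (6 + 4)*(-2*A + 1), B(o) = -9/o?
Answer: √7031/4 ≈ 20.963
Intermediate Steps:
H(A) = 10 - 20*A (H(A) = 10*(1 - 2*A) = 10 - 20*A)
√(B(16) + u(H(-5), 4)) = √(-9/16 + (10 - 20*(-5))*4) = √(-9*1/16 + (10 + 100)*4) = √(-9/16 + 110*4) = √(-9/16 + 440) = √(7031/16) = √7031/4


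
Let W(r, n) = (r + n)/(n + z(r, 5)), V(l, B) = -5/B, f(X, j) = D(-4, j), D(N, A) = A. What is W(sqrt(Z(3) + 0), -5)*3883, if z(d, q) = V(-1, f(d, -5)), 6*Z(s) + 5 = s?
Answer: 19415/4 - 3883*I*sqrt(3)/12 ≈ 4853.8 - 560.46*I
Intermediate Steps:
Z(s) = -5/6 + s/6
f(X, j) = j
z(d, q) = 1 (z(d, q) = -5/(-5) = -5*(-1/5) = 1)
W(r, n) = (n + r)/(1 + n) (W(r, n) = (r + n)/(n + 1) = (n + r)/(1 + n))
W(sqrt(Z(3) + 0), -5)*3883 = ((-5 + sqrt((-5/6 + (1/6)*3) + 0))/(1 - 5))*3883 = ((-5 + sqrt((-5/6 + 1/2) + 0))/(-4))*3883 = -(-5 + sqrt(-1/3 + 0))/4*3883 = -(-5 + sqrt(-1/3))/4*3883 = -(-5 + I*sqrt(3)/3)/4*3883 = (5/4 - I*sqrt(3)/12)*3883 = 19415/4 - 3883*I*sqrt(3)/12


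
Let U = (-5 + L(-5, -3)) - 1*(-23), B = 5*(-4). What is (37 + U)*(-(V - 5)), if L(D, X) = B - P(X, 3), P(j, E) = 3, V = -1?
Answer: 192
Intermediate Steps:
B = -20
L(D, X) = -23 (L(D, X) = -20 - 1*3 = -20 - 3 = -23)
U = -5 (U = (-5 - 23) - 1*(-23) = -28 + 23 = -5)
(37 + U)*(-(V - 5)) = (37 - 5)*(-(-1 - 5)) = 32*(-1*(-6)) = 32*6 = 192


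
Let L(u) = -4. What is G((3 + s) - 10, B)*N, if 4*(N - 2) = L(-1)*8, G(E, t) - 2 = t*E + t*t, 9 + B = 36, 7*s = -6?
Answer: -21792/7 ≈ -3113.1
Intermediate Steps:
s = -6/7 (s = (1/7)*(-6) = -6/7 ≈ -0.85714)
B = 27 (B = -9 + 36 = 27)
G(E, t) = 2 + t**2 + E*t (G(E, t) = 2 + (t*E + t*t) = 2 + (E*t + t**2) = 2 + (t**2 + E*t) = 2 + t**2 + E*t)
N = -6 (N = 2 + (-4*8)/4 = 2 + (1/4)*(-32) = 2 - 8 = -6)
G((3 + s) - 10, B)*N = (2 + 27**2 + ((3 - 6/7) - 10)*27)*(-6) = (2 + 729 + (15/7 - 10)*27)*(-6) = (2 + 729 - 55/7*27)*(-6) = (2 + 729 - 1485/7)*(-6) = (3632/7)*(-6) = -21792/7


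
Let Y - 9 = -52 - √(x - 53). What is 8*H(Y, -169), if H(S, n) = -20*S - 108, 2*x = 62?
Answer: 6016 + 160*I*√22 ≈ 6016.0 + 750.47*I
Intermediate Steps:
x = 31 (x = (½)*62 = 31)
Y = -43 - I*√22 (Y = 9 + (-52 - √(31 - 53)) = 9 + (-52 - √(-22)) = 9 + (-52 - I*√22) = -43 - I*√22 ≈ -43.0 - 4.6904*I)
H(S, n) = -108 - 20*S
8*H(Y, -169) = 8*(-108 - 20*(-43 - I*√22)) = 8*(-108 + (860 + 20*I*√22)) = 8*(752 + 20*I*√22) = 6016 + 160*I*√22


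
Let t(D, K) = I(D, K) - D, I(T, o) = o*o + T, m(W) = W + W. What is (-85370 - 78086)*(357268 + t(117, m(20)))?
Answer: -58659127808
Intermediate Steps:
m(W) = 2*W
I(T, o) = T + o² (I(T, o) = o² + T = T + o²)
t(D, K) = K² (t(D, K) = (D + K²) - D = K²)
(-85370 - 78086)*(357268 + t(117, m(20))) = (-85370 - 78086)*(357268 + (2*20)²) = -163456*(357268 + 40²) = -163456*(357268 + 1600) = -163456*358868 = -58659127808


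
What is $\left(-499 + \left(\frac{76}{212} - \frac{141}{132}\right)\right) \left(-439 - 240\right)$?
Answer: $\frac{791254317}{2332} \approx 3.393 \cdot 10^{5}$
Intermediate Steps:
$\left(-499 + \left(\frac{76}{212} - \frac{141}{132}\right)\right) \left(-439 - 240\right) = \left(-499 + \left(76 \cdot \frac{1}{212} - \frac{47}{44}\right)\right) \left(-679\right) = \left(-499 + \left(\frac{19}{53} - \frac{47}{44}\right)\right) \left(-679\right) = \left(-499 - \frac{1655}{2332}\right) \left(-679\right) = \left(- \frac{1165323}{2332}\right) \left(-679\right) = \frac{791254317}{2332}$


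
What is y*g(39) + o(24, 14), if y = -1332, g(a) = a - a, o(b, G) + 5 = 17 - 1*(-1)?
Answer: 13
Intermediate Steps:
o(b, G) = 13 (o(b, G) = -5 + (17 - 1*(-1)) = -5 + (17 + 1) = -5 + 18 = 13)
g(a) = 0
y*g(39) + o(24, 14) = -1332*0 + 13 = 0 + 13 = 13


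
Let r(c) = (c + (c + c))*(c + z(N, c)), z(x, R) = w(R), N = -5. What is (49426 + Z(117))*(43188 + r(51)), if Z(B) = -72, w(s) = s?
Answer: 2901719076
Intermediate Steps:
z(x, R) = R
r(c) = 6*c² (r(c) = (c + (c + c))*(c + c) = (c + 2*c)*(2*c) = (3*c)*(2*c) = 6*c²)
(49426 + Z(117))*(43188 + r(51)) = (49426 - 72)*(43188 + 6*51²) = 49354*(43188 + 6*2601) = 49354*(43188 + 15606) = 49354*58794 = 2901719076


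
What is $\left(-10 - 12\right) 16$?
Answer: $-352$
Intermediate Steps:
$\left(-10 - 12\right) 16 = \left(-22\right) 16 = -352$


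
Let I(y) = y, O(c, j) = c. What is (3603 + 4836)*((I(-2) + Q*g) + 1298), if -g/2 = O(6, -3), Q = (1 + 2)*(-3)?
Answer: 11848356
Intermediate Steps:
Q = -9 (Q = 3*(-3) = -9)
g = -12 (g = -2*6 = -12)
(3603 + 4836)*((I(-2) + Q*g) + 1298) = (3603 + 4836)*((-2 - 9*(-12)) + 1298) = 8439*((-2 + 108) + 1298) = 8439*(106 + 1298) = 8439*1404 = 11848356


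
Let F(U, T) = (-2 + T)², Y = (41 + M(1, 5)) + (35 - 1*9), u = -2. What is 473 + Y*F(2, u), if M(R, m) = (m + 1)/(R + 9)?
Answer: 7773/5 ≈ 1554.6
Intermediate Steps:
M(R, m) = (1 + m)/(9 + R)
Y = 338/5 (Y = (41 + (1 + 5)/(9 + 1)) + (35 - 1*9) = (41 + 6/10) + (35 - 9) = (41 + (⅒)*6) + 26 = (41 + ⅗) + 26 = 208/5 + 26 = 338/5 ≈ 67.600)
473 + Y*F(2, u) = 473 + 338*(-2 - 2)²/5 = 473 + (338/5)*(-4)² = 473 + (338/5)*16 = 473 + 5408/5 = 7773/5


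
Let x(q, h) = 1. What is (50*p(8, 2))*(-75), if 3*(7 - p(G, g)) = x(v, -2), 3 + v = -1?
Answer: -25000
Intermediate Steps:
v = -4 (v = -3 - 1 = -4)
p(G, g) = 20/3 (p(G, g) = 7 - 1/3*1 = 7 - 1/3 = 20/3)
(50*p(8, 2))*(-75) = (50*(20/3))*(-75) = (1000/3)*(-75) = -25000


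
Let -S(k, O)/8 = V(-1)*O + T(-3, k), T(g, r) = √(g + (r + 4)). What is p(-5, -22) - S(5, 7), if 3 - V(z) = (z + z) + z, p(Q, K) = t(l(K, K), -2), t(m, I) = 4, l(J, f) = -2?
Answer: 340 + 8*√6 ≈ 359.60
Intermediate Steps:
p(Q, K) = 4
V(z) = 3 - 3*z (V(z) = 3 - ((z + z) + z) = 3 - (2*z + z) = 3 - 3*z)
T(g, r) = √(4 + g + r) (T(g, r) = √(g + (4 + r)) = √(4 + g + r))
S(k, O) = -48*O - 8*√(1 + k) (S(k, O) = -8*((3 - 3*(-1))*O + √(4 - 3 + k)) = -8*((3 + 3)*O + √(1 + k)) = -8*(6*O + √(1 + k)) = -8*(√(1 + k) + 6*O) = -48*O - 8*√(1 + k))
p(-5, -22) - S(5, 7) = 4 - (-48*7 - 8*√(1 + 5)) = 4 - (-336 - 8*√6) = 4 + (336 + 8*√6) = 340 + 8*√6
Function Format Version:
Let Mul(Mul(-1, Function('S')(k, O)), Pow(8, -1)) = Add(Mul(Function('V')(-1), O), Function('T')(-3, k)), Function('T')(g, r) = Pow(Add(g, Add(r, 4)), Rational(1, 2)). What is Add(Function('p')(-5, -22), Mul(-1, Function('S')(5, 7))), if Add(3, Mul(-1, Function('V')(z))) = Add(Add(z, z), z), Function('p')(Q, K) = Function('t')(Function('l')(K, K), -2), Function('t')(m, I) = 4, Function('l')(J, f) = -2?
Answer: Add(340, Mul(8, Pow(6, Rational(1, 2)))) ≈ 359.60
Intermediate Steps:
Function('p')(Q, K) = 4
Function('V')(z) = Add(3, Mul(-3, z)) (Function('V')(z) = Add(3, Mul(-1, Add(Add(z, z), z))) = Add(3, Mul(-1, Add(Mul(2, z), z))) = Add(3, Mul(-1, Mul(3, z))) = Add(3, Mul(-3, z)))
Function('T')(g, r) = Pow(Add(4, g, r), Rational(1, 2)) (Function('T')(g, r) = Pow(Add(g, Add(4, r)), Rational(1, 2)) = Pow(Add(4, g, r), Rational(1, 2)))
Function('S')(k, O) = Add(Mul(-48, O), Mul(-8, Pow(Add(1, k), Rational(1, 2)))) (Function('S')(k, O) = Mul(-8, Add(Mul(Add(3, Mul(-3, -1)), O), Pow(Add(4, -3, k), Rational(1, 2)))) = Mul(-8, Add(Mul(Add(3, 3), O), Pow(Add(1, k), Rational(1, 2)))) = Mul(-8, Add(Mul(6, O), Pow(Add(1, k), Rational(1, 2)))) = Mul(-8, Add(Pow(Add(1, k), Rational(1, 2)), Mul(6, O))) = Add(Mul(-48, O), Mul(-8, Pow(Add(1, k), Rational(1, 2)))))
Add(Function('p')(-5, -22), Mul(-1, Function('S')(5, 7))) = Add(4, Mul(-1, Add(Mul(-48, 7), Mul(-8, Pow(Add(1, 5), Rational(1, 2)))))) = Add(4, Mul(-1, Add(-336, Mul(-8, Pow(6, Rational(1, 2)))))) = Add(4, Add(336, Mul(8, Pow(6, Rational(1, 2))))) = Add(340, Mul(8, Pow(6, Rational(1, 2))))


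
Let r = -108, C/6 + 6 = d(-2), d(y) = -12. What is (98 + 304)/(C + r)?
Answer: -67/36 ≈ -1.8611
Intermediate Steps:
C = -108 (C = -36 + 6*(-12) = -36 - 72 = -108)
(98 + 304)/(C + r) = (98 + 304)/(-108 - 108) = 402/(-216) = 402*(-1/216) = -67/36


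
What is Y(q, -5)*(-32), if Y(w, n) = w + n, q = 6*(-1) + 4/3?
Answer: 928/3 ≈ 309.33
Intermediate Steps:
q = -14/3 (q = -6 + 4*(1/3) = -6 + 4/3 = -14/3 ≈ -4.6667)
Y(w, n) = n + w
Y(q, -5)*(-32) = (-5 - 14/3)*(-32) = -29/3*(-32) = 928/3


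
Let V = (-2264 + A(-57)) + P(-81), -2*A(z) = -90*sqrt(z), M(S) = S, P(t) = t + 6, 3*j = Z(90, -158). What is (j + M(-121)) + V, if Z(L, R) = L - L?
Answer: -2460 + 45*I*sqrt(57) ≈ -2460.0 + 339.74*I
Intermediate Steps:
Z(L, R) = 0
j = 0 (j = (1/3)*0 = 0)
P(t) = 6 + t
A(z) = 45*sqrt(z) (A(z) = -(-45)*sqrt(z) = 45*sqrt(z))
V = -2339 + 45*I*sqrt(57) (V = (-2264 + 45*sqrt(-57)) + (6 - 81) = (-2264 + 45*(I*sqrt(57))) - 75 = (-2264 + 45*I*sqrt(57)) - 75 = -2339 + 45*I*sqrt(57) ≈ -2339.0 + 339.74*I)
(j + M(-121)) + V = (0 - 121) + (-2339 + 45*I*sqrt(57)) = -121 + (-2339 + 45*I*sqrt(57)) = -2460 + 45*I*sqrt(57)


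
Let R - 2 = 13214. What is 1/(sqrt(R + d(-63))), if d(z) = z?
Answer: sqrt(13153)/13153 ≈ 0.0087194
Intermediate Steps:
R = 13216 (R = 2 + 13214 = 13216)
1/(sqrt(R + d(-63))) = 1/(sqrt(13216 - 63)) = 1/(sqrt(13153)) = sqrt(13153)/13153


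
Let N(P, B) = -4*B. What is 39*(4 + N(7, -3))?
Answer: 624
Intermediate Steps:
39*(4 + N(7, -3)) = 39*(4 - 4*(-3)) = 39*(4 + 12) = 39*16 = 624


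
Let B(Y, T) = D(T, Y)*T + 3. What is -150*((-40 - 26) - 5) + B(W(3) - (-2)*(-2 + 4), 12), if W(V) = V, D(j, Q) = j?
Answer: 10797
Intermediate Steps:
B(Y, T) = 3 + T**2 (B(Y, T) = T*T + 3 = T**2 + 3 = 3 + T**2)
-150*((-40 - 26) - 5) + B(W(3) - (-2)*(-2 + 4), 12) = -150*((-40 - 26) - 5) + (3 + 12**2) = -150*(-66 - 5) + (3 + 144) = -150*(-71) + 147 = 10650 + 147 = 10797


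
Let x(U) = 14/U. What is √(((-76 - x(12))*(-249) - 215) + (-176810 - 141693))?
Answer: I*√1198014/2 ≈ 547.27*I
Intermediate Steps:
√(((-76 - x(12))*(-249) - 215) + (-176810 - 141693)) = √(((-76 - 14/12)*(-249) - 215) + (-176810 - 141693)) = √(((-76 - 14/12)*(-249) - 215) - 318503) = √(((-76 - 1*7/6)*(-249) - 215) - 318503) = √(((-76 - 7/6)*(-249) - 215) - 318503) = √((-463/6*(-249) - 215) - 318503) = √((38429/2 - 215) - 318503) = √(37999/2 - 318503) = √(-599007/2) = I*√1198014/2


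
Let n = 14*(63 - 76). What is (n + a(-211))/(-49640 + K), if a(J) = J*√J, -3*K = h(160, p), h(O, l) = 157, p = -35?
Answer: 546/149077 + 633*I*√211/149077 ≈ 0.0036625 + 0.061679*I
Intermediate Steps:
K = -157/3 (K = -⅓*157 = -157/3 ≈ -52.333)
n = -182 (n = 14*(-13) = -182)
a(J) = J^(3/2)
(n + a(-211))/(-49640 + K) = (-182 + (-211)^(3/2))/(-49640 - 157/3) = (-182 - 211*I*√211)/(-149077/3) = (-182 - 211*I*√211)*(-3/149077) = 546/149077 + 633*I*√211/149077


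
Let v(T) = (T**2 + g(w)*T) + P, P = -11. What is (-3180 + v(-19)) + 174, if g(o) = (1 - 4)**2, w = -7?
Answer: -2827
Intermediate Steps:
g(o) = 9 (g(o) = (-3)**2 = 9)
v(T) = -11 + T**2 + 9*T (v(T) = (T**2 + 9*T) - 11 = -11 + T**2 + 9*T)
(-3180 + v(-19)) + 174 = (-3180 + (-11 + (-19)**2 + 9*(-19))) + 174 = (-3180 + (-11 + 361 - 171)) + 174 = (-3180 + 179) + 174 = -3001 + 174 = -2827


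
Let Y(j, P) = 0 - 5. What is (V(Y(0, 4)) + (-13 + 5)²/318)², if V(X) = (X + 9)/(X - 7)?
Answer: 49/2809 ≈ 0.017444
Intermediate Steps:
Y(j, P) = -5
V(X) = (9 + X)/(-7 + X)
(V(Y(0, 4)) + (-13 + 5)²/318)² = ((9 - 5)/(-7 - 5) + (-13 + 5)²/318)² = (4/(-12) + (-8)²*(1/318))² = (-1/12*4 + 64*(1/318))² = (-⅓ + 32/159)² = (-7/53)² = 49/2809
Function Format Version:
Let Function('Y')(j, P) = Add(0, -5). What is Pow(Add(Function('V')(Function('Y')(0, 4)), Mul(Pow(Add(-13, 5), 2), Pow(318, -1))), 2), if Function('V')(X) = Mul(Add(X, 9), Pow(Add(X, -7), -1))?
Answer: Rational(49, 2809) ≈ 0.017444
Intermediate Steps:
Function('Y')(j, P) = -5
Function('V')(X) = Mul(Pow(Add(-7, X), -1), Add(9, X)) (Function('V')(X) = Mul(Add(9, X), Pow(Add(-7, X), -1)) = Mul(Pow(Add(-7, X), -1), Add(9, X)))
Pow(Add(Function('V')(Function('Y')(0, 4)), Mul(Pow(Add(-13, 5), 2), Pow(318, -1))), 2) = Pow(Add(Mul(Pow(Add(-7, -5), -1), Add(9, -5)), Mul(Pow(Add(-13, 5), 2), Pow(318, -1))), 2) = Pow(Add(Mul(Pow(-12, -1), 4), Mul(Pow(-8, 2), Rational(1, 318))), 2) = Pow(Add(Mul(Rational(-1, 12), 4), Mul(64, Rational(1, 318))), 2) = Pow(Add(Rational(-1, 3), Rational(32, 159)), 2) = Pow(Rational(-7, 53), 2) = Rational(49, 2809)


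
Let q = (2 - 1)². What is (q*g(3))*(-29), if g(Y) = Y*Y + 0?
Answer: -261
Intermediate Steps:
q = 1 (q = 1² = 1)
g(Y) = Y² (g(Y) = Y² + 0 = Y²)
(q*g(3))*(-29) = (1*3²)*(-29) = (1*9)*(-29) = 9*(-29) = -261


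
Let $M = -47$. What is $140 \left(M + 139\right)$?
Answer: $12880$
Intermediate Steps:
$140 \left(M + 139\right) = 140 \left(-47 + 139\right) = 140 \cdot 92 = 12880$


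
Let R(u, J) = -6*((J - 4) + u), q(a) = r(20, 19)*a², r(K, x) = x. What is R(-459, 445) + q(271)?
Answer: 1395487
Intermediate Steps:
q(a) = 19*a²
R(u, J) = 24 - 6*J - 6*u (R(u, J) = -6*((-4 + J) + u) = -6*(-4 + J + u) = 24 - 6*J - 6*u)
R(-459, 445) + q(271) = (24 - 6*445 - 6*(-459)) + 19*271² = (24 - 2670 + 2754) + 19*73441 = 108 + 1395379 = 1395487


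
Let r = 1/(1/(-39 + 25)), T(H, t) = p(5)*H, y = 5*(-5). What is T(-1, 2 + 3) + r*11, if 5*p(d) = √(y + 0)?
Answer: -154 - I ≈ -154.0 - 1.0*I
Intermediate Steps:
y = -25
p(d) = I (p(d) = √(-25 + 0)/5 = √(-25)/5 = (5*I)/5 = I)
T(H, t) = I*H
r = -14 (r = 1/(1/(-14)) = 1/(-1/14) = -14)
T(-1, 2 + 3) + r*11 = I*(-1) - 14*11 = -I - 154 = -154 - I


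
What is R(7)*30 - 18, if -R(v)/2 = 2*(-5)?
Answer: 582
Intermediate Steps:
R(v) = 20 (R(v) = -4*(-5) = -2*(-10) = 20)
R(7)*30 - 18 = 20*30 - 18 = 600 - 18 = 582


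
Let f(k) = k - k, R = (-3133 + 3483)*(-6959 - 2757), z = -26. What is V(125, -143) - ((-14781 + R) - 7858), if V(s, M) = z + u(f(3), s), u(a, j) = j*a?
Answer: 3423213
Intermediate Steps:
R = -3400600 (R = 350*(-9716) = -3400600)
f(k) = 0
u(a, j) = a*j
V(s, M) = -26 (V(s, M) = -26 + 0*s = -26 + 0 = -26)
V(125, -143) - ((-14781 + R) - 7858) = -26 - ((-14781 - 3400600) - 7858) = -26 - (-3415381 - 7858) = -26 - 1*(-3423239) = -26 + 3423239 = 3423213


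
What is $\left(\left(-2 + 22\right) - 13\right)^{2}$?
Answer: $49$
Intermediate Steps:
$\left(\left(-2 + 22\right) - 13\right)^{2} = \left(20 - 13\right)^{2} = 7^{2} = 49$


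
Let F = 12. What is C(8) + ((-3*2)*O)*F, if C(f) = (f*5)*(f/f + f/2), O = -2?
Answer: 344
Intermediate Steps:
C(f) = 5*f*(1 + f/2) (C(f) = (5*f)*(1 + f*(½)) = (5*f)*(1 + f/2) = 5*f*(1 + f/2))
C(8) + ((-3*2)*O)*F = (5/2)*8*(2 + 8) + (-3*2*(-2))*12 = (5/2)*8*10 - 6*(-2)*12 = 200 + 12*12 = 200 + 144 = 344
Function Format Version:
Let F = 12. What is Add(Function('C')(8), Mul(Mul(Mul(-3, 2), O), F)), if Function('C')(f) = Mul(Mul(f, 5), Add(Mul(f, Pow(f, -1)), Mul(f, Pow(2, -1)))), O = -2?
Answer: 344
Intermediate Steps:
Function('C')(f) = Mul(5, f, Add(1, Mul(Rational(1, 2), f))) (Function('C')(f) = Mul(Mul(5, f), Add(1, Mul(f, Rational(1, 2)))) = Mul(Mul(5, f), Add(1, Mul(Rational(1, 2), f))) = Mul(5, f, Add(1, Mul(Rational(1, 2), f))))
Add(Function('C')(8), Mul(Mul(Mul(-3, 2), O), F)) = Add(Mul(Rational(5, 2), 8, Add(2, 8)), Mul(Mul(Mul(-3, 2), -2), 12)) = Add(Mul(Rational(5, 2), 8, 10), Mul(Mul(-6, -2), 12)) = Add(200, Mul(12, 12)) = Add(200, 144) = 344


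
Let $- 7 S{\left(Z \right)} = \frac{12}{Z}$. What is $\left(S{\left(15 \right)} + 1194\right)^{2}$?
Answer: $\frac{1746069796}{1225} \approx 1.4254 \cdot 10^{6}$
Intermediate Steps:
$S{\left(Z \right)} = - \frac{12}{7 Z}$ ($S{\left(Z \right)} = - \frac{12 \frac{1}{Z}}{7} = - \frac{12}{7 Z}$)
$\left(S{\left(15 \right)} + 1194\right)^{2} = \left(- \frac{12}{7 \cdot 15} + 1194\right)^{2} = \left(\left(- \frac{12}{7}\right) \frac{1}{15} + 1194\right)^{2} = \left(- \frac{4}{35} + 1194\right)^{2} = \left(\frac{41786}{35}\right)^{2} = \frac{1746069796}{1225}$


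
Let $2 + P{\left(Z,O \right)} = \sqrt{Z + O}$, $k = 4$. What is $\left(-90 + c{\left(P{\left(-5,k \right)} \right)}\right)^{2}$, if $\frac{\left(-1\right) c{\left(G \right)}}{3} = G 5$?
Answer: $3375 + 1800 i \approx 3375.0 + 1800.0 i$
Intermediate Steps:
$P{\left(Z,O \right)} = -2 + \sqrt{O + Z}$ ($P{\left(Z,O \right)} = -2 + \sqrt{Z + O} = -2 + \sqrt{O + Z}$)
$c{\left(G \right)} = - 15 G$ ($c{\left(G \right)} = - 3 G 5 = - 3 \cdot 5 G = - 15 G$)
$\left(-90 + c{\left(P{\left(-5,k \right)} \right)}\right)^{2} = \left(-90 - 15 \left(-2 + \sqrt{4 - 5}\right)\right)^{2} = \left(-90 - 15 \left(-2 + \sqrt{-1}\right)\right)^{2} = \left(-90 - 15 \left(-2 + i\right)\right)^{2} = \left(-90 + \left(30 - 15 i\right)\right)^{2} = \left(-60 - 15 i\right)^{2}$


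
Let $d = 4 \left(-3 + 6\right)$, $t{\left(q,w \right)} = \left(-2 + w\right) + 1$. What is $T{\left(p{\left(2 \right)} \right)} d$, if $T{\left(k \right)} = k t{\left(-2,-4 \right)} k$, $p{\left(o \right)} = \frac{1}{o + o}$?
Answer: $- \frac{15}{4} \approx -3.75$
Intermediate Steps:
$p{\left(o \right)} = \frac{1}{2 o}$
$t{\left(q,w \right)} = -1 + w$
$T{\left(k \right)} = - 5 k^{2}$ ($T{\left(k \right)} = k \left(-1 - 4\right) k = k \left(-5\right) k = - 5 k k = - 5 k^{2}$)
$d = 12$ ($d = 4 \cdot 3 = 12$)
$T{\left(p{\left(2 \right)} \right)} d = - 5 \left(\frac{1}{2 \cdot 2}\right)^{2} \cdot 12 = - 5 \left(\frac{1}{2} \cdot \frac{1}{2}\right)^{2} \cdot 12 = - \frac{5}{16} \cdot 12 = \left(-5\right) \frac{1}{16} \cdot 12 = \left(- \frac{5}{16}\right) 12 = - \frac{15}{4}$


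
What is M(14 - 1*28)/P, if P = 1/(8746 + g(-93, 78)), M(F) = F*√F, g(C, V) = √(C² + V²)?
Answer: I*√14*(-122444 - 42*√1637) ≈ -4.645e+5*I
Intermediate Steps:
M(F) = F^(3/2)
P = 1/(8746 + 3*√1637) (P = 1/(8746 + √((-93)² + 78²)) = 1/(8746 + √(8649 + 6084)) = 1/(8746 + √14733) = 1/(8746 + 3*√1637) ≈ 0.00011277)
M(14 - 1*28)/P = (14 - 1*28)^(3/2)/(8746/76477783 - 3*√1637/76477783) = (14 - 28)^(3/2)/(8746/76477783 - 3*√1637/76477783) = (-14)^(3/2)/(8746/76477783 - 3*√1637/76477783) = (-14*I*√14)/(8746/76477783 - 3*√1637/76477783) = -14*I*√14/(8746/76477783 - 3*√1637/76477783)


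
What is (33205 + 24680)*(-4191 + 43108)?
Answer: 2252710545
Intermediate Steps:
(33205 + 24680)*(-4191 + 43108) = 57885*38917 = 2252710545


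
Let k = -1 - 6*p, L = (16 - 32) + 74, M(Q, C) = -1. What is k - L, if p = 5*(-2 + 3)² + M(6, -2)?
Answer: -83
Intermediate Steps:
L = 58 (L = -16 + 74 = 58)
p = 4 (p = 5*(-2 + 3)² - 1 = 5*1² - 1 = 5*1 - 1 = 5 - 1 = 4)
k = -25 (k = -1 - 6*4 = -1 - 24 = -25)
k - L = -25 - 1*58 = -25 - 58 = -83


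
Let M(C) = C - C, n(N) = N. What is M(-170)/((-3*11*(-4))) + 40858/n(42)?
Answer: 20429/21 ≈ 972.81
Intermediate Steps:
M(C) = 0
M(-170)/((-3*11*(-4))) + 40858/n(42) = 0/((-3*11*(-4))) + 40858/42 = 0/((-33*(-4))) + 40858*(1/42) = 0/132 + 20429/21 = 0*(1/132) + 20429/21 = 0 + 20429/21 = 20429/21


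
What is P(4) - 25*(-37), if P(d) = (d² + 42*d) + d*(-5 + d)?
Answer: 1105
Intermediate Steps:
P(d) = d² + 42*d + d*(-5 + d)
P(4) - 25*(-37) = 4*(37 + 2*4) - 25*(-37) = 4*(37 + 8) - 1*(-925) = 4*45 + 925 = 180 + 925 = 1105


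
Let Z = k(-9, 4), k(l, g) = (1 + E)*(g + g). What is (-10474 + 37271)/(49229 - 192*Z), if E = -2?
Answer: 26797/50765 ≈ 0.52786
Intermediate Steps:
k(l, g) = -2*g (k(l, g) = (1 - 2)*(g + g) = -2*g)
Z = -8 (Z = -2*4 = -8)
(-10474 + 37271)/(49229 - 192*Z) = (-10474 + 37271)/(49229 - 192*(-8)) = 26797/(49229 + 1536) = 26797/50765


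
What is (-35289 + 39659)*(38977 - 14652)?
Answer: 106300250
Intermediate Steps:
(-35289 + 39659)*(38977 - 14652) = 4370*24325 = 106300250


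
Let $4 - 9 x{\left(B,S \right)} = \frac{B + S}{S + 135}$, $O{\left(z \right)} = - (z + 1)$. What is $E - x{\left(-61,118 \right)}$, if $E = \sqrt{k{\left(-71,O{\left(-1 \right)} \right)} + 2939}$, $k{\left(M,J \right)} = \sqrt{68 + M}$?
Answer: $- \frac{955}{2277} + \sqrt{2939 + i \sqrt{3}} \approx 53.793 + 0.015975 i$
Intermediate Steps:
$O{\left(z \right)} = -1 - z$ ($O{\left(z \right)} = - (1 + z) = -1 - z$)
$x{\left(B,S \right)} = \frac{4}{9} - \frac{B + S}{9 \left(135 + S\right)}$ ($x{\left(B,S \right)} = \frac{4}{9} - \frac{\left(B + S\right) \frac{1}{S + 135}}{9} = \frac{4}{9} - \frac{\left(B + S\right) \frac{1}{135 + S}}{9} = \frac{4}{9} - \frac{\frac{1}{135 + S} \left(B + S\right)}{9} = \frac{4}{9} - \frac{B + S}{9 \left(135 + S\right)}$)
$E = \sqrt{2939 + i \sqrt{3}}$ ($E = \sqrt{\sqrt{68 - 71} + 2939} = \sqrt{\sqrt{-3} + 2939} = \sqrt{i \sqrt{3} + 2939} = \sqrt{2939 + i \sqrt{3}} \approx 54.213 + 0.016 i$)
$E - x{\left(-61,118 \right)} = \sqrt{2939 + i \sqrt{3}} - \frac{540 - -61 + 3 \cdot 118}{9 \left(135 + 118\right)} = \sqrt{2939 + i \sqrt{3}} - \frac{540 + 61 + 354}{9 \cdot 253} = \sqrt{2939 + i \sqrt{3}} - \frac{1}{9} \cdot \frac{1}{253} \cdot 955 = \sqrt{2939 + i \sqrt{3}} - \frac{955}{2277} = - \frac{955}{2277} + \sqrt{2939 + i \sqrt{3}}$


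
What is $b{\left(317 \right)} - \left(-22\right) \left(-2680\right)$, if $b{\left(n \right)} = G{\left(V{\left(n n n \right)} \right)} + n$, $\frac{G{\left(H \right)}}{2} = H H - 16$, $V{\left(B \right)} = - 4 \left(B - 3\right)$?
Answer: $32471733187144525$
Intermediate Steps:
$V{\left(B \right)} = 12 - 4 B$ ($V{\left(B \right)} = - 4 \left(-3 + B\right) = 12 - 4 B$)
$G{\left(H \right)} = -32 + 2 H^{2}$ ($G{\left(H \right)} = 2 \left(H H - 16\right) = 2 \left(H^{2} - 16\right) = 2 \left(-16 + H^{2}\right) = -32 + 2 H^{2}$)
$b{\left(n \right)} = -32 + n + 2 \left(12 - 4 n^{3}\right)^{2}$ ($b{\left(n \right)} = \left(-32 + 2 \left(12 - 4 n n n\right)^{2}\right) + n = \left(-32 + 2 \left(12 - 4 n^{2} n\right)^{2}\right) + n = \left(-32 + 2 \left(12 - 4 n^{3}\right)^{2}\right) + n = -32 + n + 2 \left(12 - 4 n^{3}\right)^{2}$)
$b{\left(317 \right)} - \left(-22\right) \left(-2680\right) = \left(-32 + 317 + 32 \left(-3 + 317^{3}\right)^{2}\right) - \left(-22\right) \left(-2680\right) = \left(-32 + 317 + 32 \left(-3 + 31855013\right)^{2}\right) - 58960 = \left(-32 + 317 + 32 \cdot 31855010^{2}\right) - 58960 = \left(-32 + 317 + 32 \cdot 1014741662100100\right) - 58960 = \left(-32 + 317 + 32471733187203200\right) - 58960 = 32471733187203485 - 58960 = 32471733187144525$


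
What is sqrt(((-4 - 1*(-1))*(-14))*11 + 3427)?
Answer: sqrt(3889) ≈ 62.362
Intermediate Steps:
sqrt(((-4 - 1*(-1))*(-14))*11 + 3427) = sqrt(((-4 + 1)*(-14))*11 + 3427) = sqrt(-3*(-14)*11 + 3427) = sqrt(42*11 + 3427) = sqrt(462 + 3427) = sqrt(3889)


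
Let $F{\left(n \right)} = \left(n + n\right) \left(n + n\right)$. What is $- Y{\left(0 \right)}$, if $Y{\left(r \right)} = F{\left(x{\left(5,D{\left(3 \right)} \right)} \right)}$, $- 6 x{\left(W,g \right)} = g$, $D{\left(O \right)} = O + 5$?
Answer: $- \frac{64}{9} \approx -7.1111$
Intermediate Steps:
$D{\left(O \right)} = 5 + O$
$x{\left(W,g \right)} = - \frac{g}{6}$
$F{\left(n \right)} = 4 n^{2}$ ($F{\left(n \right)} = 2 n 2 n = 4 n^{2}$)
$Y{\left(r \right)} = \frac{64}{9}$ ($Y{\left(r \right)} = 4 \left(- \frac{5 + 3}{6}\right)^{2} = 4 \left(\left(- \frac{1}{6}\right) 8\right)^{2} = 4 \left(- \frac{4}{3}\right)^{2} = 4 \cdot \frac{16}{9} = \frac{64}{9}$)
$- Y{\left(0 \right)} = \left(-1\right) \frac{64}{9} = - \frac{64}{9}$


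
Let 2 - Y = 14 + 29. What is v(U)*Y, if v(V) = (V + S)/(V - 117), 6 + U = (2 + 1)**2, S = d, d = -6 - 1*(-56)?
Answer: 2173/114 ≈ 19.061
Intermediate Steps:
d = 50 (d = -6 + 56 = 50)
S = 50
Y = -41 (Y = 2 - (14 + 29) = 2 - 1*43 = 2 - 43 = -41)
U = 3 (U = -6 + (2 + 1)**2 = -6 + 3**2 = -6 + 9 = 3)
v(V) = (50 + V)/(-117 + V) (v(V) = (V + 50)/(V - 117) = (50 + V)/(-117 + V))
v(U)*Y = ((50 + 3)/(-117 + 3))*(-41) = (53/(-114))*(-41) = -1/114*53*(-41) = -53/114*(-41) = 2173/114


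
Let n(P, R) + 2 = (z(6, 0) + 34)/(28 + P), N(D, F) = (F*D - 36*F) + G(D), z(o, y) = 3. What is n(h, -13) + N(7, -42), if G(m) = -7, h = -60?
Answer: 38651/32 ≈ 1207.8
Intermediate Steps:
N(D, F) = -7 - 36*F + D*F (N(D, F) = (F*D - 36*F) - 7 = (D*F - 36*F) - 7 = (-36*F + D*F) - 7 = -7 - 36*F + D*F)
n(P, R) = -2 + 37/(28 + P) (n(P, R) = -2 + (3 + 34)/(28 + P) = -2 + 37/(28 + P))
n(h, -13) + N(7, -42) = (-19 - 2*(-60))/(28 - 60) + (-7 - 36*(-42) + 7*(-42)) = (-19 + 120)/(-32) + (-7 + 1512 - 294) = -1/32*101 + 1211 = -101/32 + 1211 = 38651/32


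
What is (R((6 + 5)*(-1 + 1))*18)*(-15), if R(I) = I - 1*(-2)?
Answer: -540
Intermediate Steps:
R(I) = 2 + I (R(I) = I + 2 = 2 + I)
(R((6 + 5)*(-1 + 1))*18)*(-15) = ((2 + (6 + 5)*(-1 + 1))*18)*(-15) = ((2 + 11*0)*18)*(-15) = ((2 + 0)*18)*(-15) = (2*18)*(-15) = 36*(-15) = -540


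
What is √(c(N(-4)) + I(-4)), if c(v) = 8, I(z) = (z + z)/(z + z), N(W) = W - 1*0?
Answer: 3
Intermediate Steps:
N(W) = W (N(W) = W + 0 = W)
I(z) = 1 (I(z) = (2*z)/((2*z)) = (2*z)*(1/(2*z)) = 1)
√(c(N(-4)) + I(-4)) = √(8 + 1) = √9 = 3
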